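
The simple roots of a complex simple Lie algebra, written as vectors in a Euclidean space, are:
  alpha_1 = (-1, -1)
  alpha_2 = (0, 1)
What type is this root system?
Compute the Cartan integers a_ij = 2(alpha_i, alpha_j)/(alpha_j, alpha_j); the resulting 2x2 Cartan matrix is
[[2, -2], [-1, 2]].
The roots have two lengths (squared-length ratio 2:1); the short ones are alpha_{2}. The associated Dynkin diagram is a chain of 2 nodes with a double edge at one end; the terminal node there is the unique short simple root (B_2), so the type is B_2 (the algebra so(5)).

B_2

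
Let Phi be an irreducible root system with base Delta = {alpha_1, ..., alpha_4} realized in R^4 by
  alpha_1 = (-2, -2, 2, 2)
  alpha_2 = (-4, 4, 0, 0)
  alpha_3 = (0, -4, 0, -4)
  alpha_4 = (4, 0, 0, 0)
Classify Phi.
Compute the Cartan integers a_ij = 2(alpha_i, alpha_j)/(alpha_j, alpha_j); the resulting 4x4 Cartan matrix is
[[2, 0, 0, -1], [0, 2, -1, -2], [0, -1, 2, 0], [-1, -1, 0, 2]].
The roots have two lengths (squared-length ratio 2:1); the short ones are alpha_{1,4}. The associated Dynkin diagram is a chain of 4 nodes with a double edge between the middle two (F_4), so the type is F_4.

F_4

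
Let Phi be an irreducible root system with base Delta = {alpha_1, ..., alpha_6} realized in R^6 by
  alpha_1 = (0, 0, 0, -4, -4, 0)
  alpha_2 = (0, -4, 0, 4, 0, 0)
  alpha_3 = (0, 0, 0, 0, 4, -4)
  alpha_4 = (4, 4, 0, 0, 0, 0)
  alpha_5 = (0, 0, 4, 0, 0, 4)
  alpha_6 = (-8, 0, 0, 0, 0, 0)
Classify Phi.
Compute the Cartan integers a_ij = 2(alpha_i, alpha_j)/(alpha_j, alpha_j); the resulting 6x6 Cartan matrix is
[[2, -1, -1, 0, 0, 0], [-1, 2, 0, -1, 0, 0], [-1, 0, 2, 0, -1, 0], [0, -1, 0, 2, 0, -1], [0, 0, -1, 0, 2, 0], [0, 0, 0, -2, 0, 2]].
The roots have two lengths (squared-length ratio 2:1); the short ones are alpha_{1,2,3,4,5}. The associated Dynkin diagram is a chain of 6 nodes with a double edge at one end; the terminal node there is the unique long simple root (C_6), so the type is C_6 (the algebra sp(12)).

C_6 (sp(12))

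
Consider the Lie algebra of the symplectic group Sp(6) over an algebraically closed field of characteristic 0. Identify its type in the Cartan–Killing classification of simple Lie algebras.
This is sp(6), which has dimension 6(6+1)/2 = 21 and rank 6/2 = 3. In the classification of classical Lie algebras, the symplectic algebra sp(2n) has type C_n; here n = 3, so the Dynkin diagram is a chain of 3 nodes with a double edge at one end; the terminal node there is the unique long simple root (C_3). Hence the type is C_3.

C_3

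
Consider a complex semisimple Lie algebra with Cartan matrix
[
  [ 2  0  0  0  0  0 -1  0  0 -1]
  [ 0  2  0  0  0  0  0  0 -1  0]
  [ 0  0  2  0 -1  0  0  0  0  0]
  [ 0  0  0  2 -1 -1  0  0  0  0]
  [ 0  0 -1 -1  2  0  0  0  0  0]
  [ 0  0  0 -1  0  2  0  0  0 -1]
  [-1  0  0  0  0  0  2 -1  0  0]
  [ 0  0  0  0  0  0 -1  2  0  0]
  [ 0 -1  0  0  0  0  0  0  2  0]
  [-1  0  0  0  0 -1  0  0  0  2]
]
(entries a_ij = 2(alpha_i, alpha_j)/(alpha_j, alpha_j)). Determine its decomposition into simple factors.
The diagram associated to this matrix has two connected components: the simple roots {alpha_2, alpha_9} form a chain of 2 nodes with single edges (A_2), and {alpha_1, alpha_3, alpha_4, alpha_5, alpha_6, alpha_7, alpha_8, alpha_10} form a chain of 8 nodes with single edges (A_8). A semisimple Lie algebra decomposes uniquely as the direct sum of simple ideals, one per connected component of its Dynkin diagram, so g ≅ A_2 ⊕ A_8 (dimension 8 + 80 = 88).

A2 + A8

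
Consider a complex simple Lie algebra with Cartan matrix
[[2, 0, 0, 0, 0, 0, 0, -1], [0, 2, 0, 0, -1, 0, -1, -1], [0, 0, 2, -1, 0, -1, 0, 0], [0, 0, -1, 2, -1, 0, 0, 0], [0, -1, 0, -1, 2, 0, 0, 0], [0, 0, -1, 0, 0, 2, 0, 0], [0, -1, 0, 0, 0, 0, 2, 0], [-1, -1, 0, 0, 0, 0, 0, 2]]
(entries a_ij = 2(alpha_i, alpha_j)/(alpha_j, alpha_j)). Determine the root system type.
The matrix has rank 8 with 2's on the diagonal. Reading the off-diagonal entries as Dynkin edges (a single edge where a_ij = a_ji = -1; a double or triple edge where a_ij * a_ji = 2 or 3), the diagram is a chain of 7 nodes with one extra node attached to the third node from one end (E_8). One simple-root ordering that puts it in standard form is (alpha_1, alpha_7, alpha_8, alpha_2, alpha_5, alpha_4, alpha_3, alpha_6). So the algebra is type E_8.

E8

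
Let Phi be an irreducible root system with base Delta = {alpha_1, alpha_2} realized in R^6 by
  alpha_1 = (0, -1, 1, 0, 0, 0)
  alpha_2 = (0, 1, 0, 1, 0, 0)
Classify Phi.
Compute the Cartan integers a_ij = 2(alpha_i, alpha_j)/(alpha_j, alpha_j); the resulting 2x2 Cartan matrix is
[[2, -1], [-1, 2]].
All simple roots have the same length, so the diagram is simply laced. The associated Dynkin diagram is a chain of 2 nodes with single edges (A_2), so the type is A_2 (the algebra sl(3)).

A2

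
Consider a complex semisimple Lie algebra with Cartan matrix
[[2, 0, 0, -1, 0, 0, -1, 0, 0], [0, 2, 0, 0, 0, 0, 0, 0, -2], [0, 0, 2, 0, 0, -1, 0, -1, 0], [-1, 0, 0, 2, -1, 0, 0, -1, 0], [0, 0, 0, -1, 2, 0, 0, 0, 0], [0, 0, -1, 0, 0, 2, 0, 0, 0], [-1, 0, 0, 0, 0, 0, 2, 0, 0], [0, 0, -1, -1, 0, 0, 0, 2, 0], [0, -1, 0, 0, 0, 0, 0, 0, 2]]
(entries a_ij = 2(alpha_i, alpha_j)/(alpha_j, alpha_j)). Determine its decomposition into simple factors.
The diagram associated to this matrix has two connected components: the simple roots {alpha_2, alpha_9} form a chain of 2 nodes with a double edge at one end; the terminal node there is the unique short simple root (B_2), and {alpha_1, alpha_3, alpha_4, alpha_5, alpha_6, alpha_7, alpha_8} form a chain of 6 nodes with one extra node attached to the third node from one end (E_7). A semisimple Lie algebra decomposes uniquely as the direct sum of simple ideals, one per connected component of its Dynkin diagram, so g ≅ B_2 ⊕ E_7 (dimension 10 + 133 = 143).

type B_2 ⊕ type E_7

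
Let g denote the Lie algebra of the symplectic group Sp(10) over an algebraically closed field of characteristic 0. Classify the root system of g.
C_5

This is sp(10), which has dimension 10(10+1)/2 = 55 and rank 10/2 = 5. In the classification of classical Lie algebras, the symplectic algebra sp(2n) has type C_n; here n = 5, so the Dynkin diagram is a chain of 5 nodes with a double edge at one end; the terminal node there is the unique long simple root (C_5). Hence the type is C_5.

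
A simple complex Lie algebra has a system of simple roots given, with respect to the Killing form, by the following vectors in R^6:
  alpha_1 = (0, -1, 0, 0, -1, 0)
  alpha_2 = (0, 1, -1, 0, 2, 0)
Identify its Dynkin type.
type G_2

Compute the Cartan integers a_ij = 2(alpha_i, alpha_j)/(alpha_j, alpha_j); the resulting 2x2 Cartan matrix is
[[2, -1], [-3, 2]].
The roots have two lengths (squared-length ratio 3:1); the short ones are alpha_{1}. The associated Dynkin diagram is two nodes joined by a triple edge (G_2), so the type is G_2.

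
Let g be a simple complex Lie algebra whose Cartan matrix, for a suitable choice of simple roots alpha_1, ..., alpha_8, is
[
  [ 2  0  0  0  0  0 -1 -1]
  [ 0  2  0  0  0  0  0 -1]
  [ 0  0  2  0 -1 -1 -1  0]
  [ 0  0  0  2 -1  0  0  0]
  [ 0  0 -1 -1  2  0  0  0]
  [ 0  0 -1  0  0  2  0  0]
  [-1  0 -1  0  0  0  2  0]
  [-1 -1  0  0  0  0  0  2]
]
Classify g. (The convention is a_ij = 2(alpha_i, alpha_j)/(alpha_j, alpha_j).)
The matrix has rank 8 with 2's on the diagonal. Reading the off-diagonal entries as Dynkin edges (a single edge where a_ij = a_ji = -1; a double or triple edge where a_ij * a_ji = 2 or 3), the diagram is a chain of 7 nodes with one extra node attached to the third node from one end (E_8). One simple-root ordering that puts it in standard form is (alpha_4, alpha_6, alpha_5, alpha_3, alpha_7, alpha_1, alpha_8, alpha_2). So the algebra is type E_8.

E_8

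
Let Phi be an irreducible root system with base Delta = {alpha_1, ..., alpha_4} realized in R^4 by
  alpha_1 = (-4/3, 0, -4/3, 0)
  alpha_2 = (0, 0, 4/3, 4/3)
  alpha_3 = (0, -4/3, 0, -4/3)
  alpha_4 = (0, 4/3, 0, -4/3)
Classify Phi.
type D_4

Compute the Cartan integers a_ij = 2(alpha_i, alpha_j)/(alpha_j, alpha_j); the resulting 4x4 Cartan matrix is
[[2, -1, 0, 0], [-1, 2, -1, -1], [0, -1, 2, 0], [0, -1, 0, 2]].
All simple roots have the same length, so the diagram is simply laced. The associated Dynkin diagram is a chain of 2 nodes with a fork of two nodes at one end (D_4), so the type is D_4 (the algebra so(8)).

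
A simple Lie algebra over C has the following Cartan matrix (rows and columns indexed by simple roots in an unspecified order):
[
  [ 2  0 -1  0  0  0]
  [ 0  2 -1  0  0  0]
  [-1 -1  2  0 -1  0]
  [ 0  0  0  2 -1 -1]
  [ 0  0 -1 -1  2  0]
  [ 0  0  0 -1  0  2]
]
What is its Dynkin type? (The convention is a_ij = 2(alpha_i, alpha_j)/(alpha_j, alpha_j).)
D_6 (so(12))

The matrix has rank 6 with 2's on the diagonal. Reading the off-diagonal entries as Dynkin edges (a single edge where a_ij = a_ji = -1; a double or triple edge where a_ij * a_ji = 2 or 3), the diagram is a chain of 4 nodes with a fork of two nodes at one end (D_6). One simple-root ordering that puts it in standard form is (alpha_6, alpha_4, alpha_5, alpha_3, alpha_2, alpha_1). So the algebra is type D_6, i.e. so(12).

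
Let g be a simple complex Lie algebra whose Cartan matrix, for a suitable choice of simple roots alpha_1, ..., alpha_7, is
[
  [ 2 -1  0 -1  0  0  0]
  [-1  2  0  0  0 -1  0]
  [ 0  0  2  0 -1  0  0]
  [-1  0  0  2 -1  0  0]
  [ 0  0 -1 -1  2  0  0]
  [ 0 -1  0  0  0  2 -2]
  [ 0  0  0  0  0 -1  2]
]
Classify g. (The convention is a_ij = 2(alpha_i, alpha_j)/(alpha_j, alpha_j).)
type B_7

The matrix has rank 7 with 2's on the diagonal. Reading the off-diagonal entries as Dynkin edges (a single edge where a_ij = a_ji = -1; a double or triple edge where a_ij * a_ji = 2 or 3), the diagram is a chain of 7 nodes with a double edge at one end; the terminal node there is the unique short simple root (B_7). One simple-root ordering that puts it in standard form is (alpha_3, alpha_5, alpha_4, alpha_1, alpha_2, alpha_6, alpha_7). So the algebra is type B_7, i.e. so(15).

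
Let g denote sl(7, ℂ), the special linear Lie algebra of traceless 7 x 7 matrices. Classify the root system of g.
This is sl(7), which has dimension 7^2 - 1 = 48 and rank 7 - 1 = 6 (a Cartan subalgebra is the diagonal traceless matrices). In the classification of classical Lie algebras, the special linear algebra sl(n+1) has type A_n; here n = 6, so the Dynkin diagram is a chain of 6 nodes with single edges (A_6). Hence the type is A_6.

A_6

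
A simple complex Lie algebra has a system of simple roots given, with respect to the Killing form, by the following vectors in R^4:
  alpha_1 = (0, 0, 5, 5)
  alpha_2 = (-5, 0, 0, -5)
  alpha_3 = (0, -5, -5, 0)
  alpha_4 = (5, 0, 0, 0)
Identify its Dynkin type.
Compute the Cartan integers a_ij = 2(alpha_i, alpha_j)/(alpha_j, alpha_j); the resulting 4x4 Cartan matrix is
[[2, -1, -1, 0], [-1, 2, 0, -2], [-1, 0, 2, 0], [0, -1, 0, 2]].
The roots have two lengths (squared-length ratio 2:1); the short ones are alpha_{4}. The associated Dynkin diagram is a chain of 4 nodes with a double edge at one end; the terminal node there is the unique short simple root (B_4), so the type is B_4 (the algebra so(9)).

B_4 (so(9))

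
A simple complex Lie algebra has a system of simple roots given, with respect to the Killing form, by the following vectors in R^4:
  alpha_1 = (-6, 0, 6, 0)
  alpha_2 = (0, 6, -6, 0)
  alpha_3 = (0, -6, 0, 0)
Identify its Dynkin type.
B3

Compute the Cartan integers a_ij = 2(alpha_i, alpha_j)/(alpha_j, alpha_j); the resulting 3x3 Cartan matrix is
[[2, -1, 0], [-1, 2, -2], [0, -1, 2]].
The roots have two lengths (squared-length ratio 2:1); the short ones are alpha_{3}. The associated Dynkin diagram is a chain of 3 nodes with a double edge at one end; the terminal node there is the unique short simple root (B_3), so the type is B_3 (the algebra so(7)).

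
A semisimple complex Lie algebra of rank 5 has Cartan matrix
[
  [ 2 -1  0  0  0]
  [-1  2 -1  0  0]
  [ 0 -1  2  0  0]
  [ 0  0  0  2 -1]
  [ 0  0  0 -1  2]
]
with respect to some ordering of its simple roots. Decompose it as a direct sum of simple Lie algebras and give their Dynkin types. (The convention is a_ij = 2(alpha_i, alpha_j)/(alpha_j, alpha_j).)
A_2 (sl(3)) ⊕ A_3 (sl(4))

The diagram associated to this matrix has two connected components: the simple roots {alpha_4, alpha_5} form a chain of 2 nodes with single edges (A_2), and {alpha_1, alpha_2, alpha_3} form a chain of 3 nodes with single edges (A_3). A semisimple Lie algebra decomposes uniquely as the direct sum of simple ideals, one per connected component of its Dynkin diagram, so g ≅ A_2 ⊕ A_3 (dimension 8 + 15 = 23).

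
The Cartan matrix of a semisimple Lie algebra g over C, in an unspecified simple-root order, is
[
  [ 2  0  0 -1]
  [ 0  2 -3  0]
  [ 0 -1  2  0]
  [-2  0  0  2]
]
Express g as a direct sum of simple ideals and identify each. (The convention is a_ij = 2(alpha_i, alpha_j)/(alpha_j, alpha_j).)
The diagram associated to this matrix has two connected components: the simple roots {alpha_1, alpha_4} form a chain of 2 nodes with a double edge at one end; the terminal node there is the unique short simple root (B_2), and {alpha_2, alpha_3} form two nodes joined by a triple edge (G_2). A semisimple Lie algebra decomposes uniquely as the direct sum of simple ideals, one per connected component of its Dynkin diagram, so g ≅ B_2 ⊕ G_2 (dimension 10 + 14 = 24).

B_2 + G_2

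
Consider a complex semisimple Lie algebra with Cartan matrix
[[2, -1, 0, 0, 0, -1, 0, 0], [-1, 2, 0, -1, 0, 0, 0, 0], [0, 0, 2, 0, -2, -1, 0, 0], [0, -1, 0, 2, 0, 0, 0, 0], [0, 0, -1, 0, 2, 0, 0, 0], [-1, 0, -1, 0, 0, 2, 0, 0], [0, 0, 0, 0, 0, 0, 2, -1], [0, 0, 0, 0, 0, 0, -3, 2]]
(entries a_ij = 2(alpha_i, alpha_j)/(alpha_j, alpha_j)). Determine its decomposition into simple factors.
B_6 (so(13)) + G_2

The diagram associated to this matrix has two connected components: the simple roots {alpha_1, alpha_2, alpha_3, alpha_4, alpha_5, alpha_6} form a chain of 6 nodes with a double edge at one end; the terminal node there is the unique short simple root (B_6), and {alpha_7, alpha_8} form two nodes joined by a triple edge (G_2). A semisimple Lie algebra decomposes uniquely as the direct sum of simple ideals, one per connected component of its Dynkin diagram, so g ≅ B_6 ⊕ G_2 (dimension 78 + 14 = 92).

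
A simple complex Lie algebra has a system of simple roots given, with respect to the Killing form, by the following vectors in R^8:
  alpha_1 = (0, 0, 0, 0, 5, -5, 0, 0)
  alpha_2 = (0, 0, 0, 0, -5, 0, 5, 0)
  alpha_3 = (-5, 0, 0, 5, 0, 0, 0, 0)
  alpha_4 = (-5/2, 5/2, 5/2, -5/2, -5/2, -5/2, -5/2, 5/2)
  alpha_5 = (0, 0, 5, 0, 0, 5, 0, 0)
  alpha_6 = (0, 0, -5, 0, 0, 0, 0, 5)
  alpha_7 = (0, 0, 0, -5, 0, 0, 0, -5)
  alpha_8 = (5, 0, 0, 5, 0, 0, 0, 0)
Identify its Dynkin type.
E_8

Compute the Cartan integers a_ij = 2(alpha_i, alpha_j)/(alpha_j, alpha_j); the resulting 8x8 Cartan matrix is
[[2, -1, 0, 0, -1, 0, 0, 0], [-1, 2, 0, 0, 0, 0, 0, 0], [0, 0, 2, 0, 0, 0, -1, 0], [0, 0, 0, 2, 0, 0, 0, -1], [-1, 0, 0, 0, 2, -1, 0, 0], [0, 0, 0, 0, -1, 2, -1, 0], [0, 0, -1, 0, 0, -1, 2, -1], [0, 0, 0, -1, 0, 0, -1, 2]].
All simple roots have the same length, so the diagram is simply laced. The associated Dynkin diagram is a chain of 7 nodes with one extra node attached to the third node from one end (E_8), so the type is E_8.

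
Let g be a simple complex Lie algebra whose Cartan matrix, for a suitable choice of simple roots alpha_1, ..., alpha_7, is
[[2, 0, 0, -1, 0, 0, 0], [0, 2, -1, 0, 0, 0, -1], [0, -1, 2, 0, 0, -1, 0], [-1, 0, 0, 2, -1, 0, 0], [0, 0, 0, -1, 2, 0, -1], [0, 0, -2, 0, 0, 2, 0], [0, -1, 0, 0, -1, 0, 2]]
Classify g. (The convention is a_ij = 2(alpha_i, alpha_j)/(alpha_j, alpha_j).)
The matrix has rank 7 with 2's on the diagonal. Reading the off-diagonal entries as Dynkin edges (a single edge where a_ij = a_ji = -1; a double or triple edge where a_ij * a_ji = 2 or 3), the diagram is a chain of 7 nodes with a double edge at one end; the terminal node there is the unique long simple root (C_7). One simple-root ordering that puts it in standard form is (alpha_1, alpha_4, alpha_5, alpha_7, alpha_2, alpha_3, alpha_6). So the algebra is type C_7, i.e. sp(14).

type C_7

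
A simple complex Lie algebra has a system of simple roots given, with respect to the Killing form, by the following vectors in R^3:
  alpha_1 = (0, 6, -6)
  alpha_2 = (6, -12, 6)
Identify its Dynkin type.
G2

Compute the Cartan integers a_ij = 2(alpha_i, alpha_j)/(alpha_j, alpha_j); the resulting 2x2 Cartan matrix is
[[2, -1], [-3, 2]].
The roots have two lengths (squared-length ratio 3:1); the short ones are alpha_{1}. The associated Dynkin diagram is two nodes joined by a triple edge (G_2), so the type is G_2.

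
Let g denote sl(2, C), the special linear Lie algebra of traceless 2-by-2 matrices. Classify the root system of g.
A_1

This is sl(2), which has dimension 2^2 - 1 = 3 and rank 2 - 1 = 1 (a Cartan subalgebra is the diagonal traceless matrices). In the classification of classical Lie algebras, the special linear algebra sl(n+1) has type A_n; here n = 1, so the Dynkin diagram is a chain of 1 nodes with single edges (A_1). Hence the type is A_1.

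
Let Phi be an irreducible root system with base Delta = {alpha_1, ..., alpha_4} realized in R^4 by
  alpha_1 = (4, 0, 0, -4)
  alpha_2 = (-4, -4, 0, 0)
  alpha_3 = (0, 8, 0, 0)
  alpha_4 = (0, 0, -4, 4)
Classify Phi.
Compute the Cartan integers a_ij = 2(alpha_i, alpha_j)/(alpha_j, alpha_j); the resulting 4x4 Cartan matrix is
[[2, -1, 0, -1], [-1, 2, -1, 0], [0, -2, 2, 0], [-1, 0, 0, 2]].
The roots have two lengths (squared-length ratio 2:1); the short ones are alpha_{1,2,4}. The associated Dynkin diagram is a chain of 4 nodes with a double edge at one end; the terminal node there is the unique long simple root (C_4), so the type is C_4 (the algebra sp(8)).

C4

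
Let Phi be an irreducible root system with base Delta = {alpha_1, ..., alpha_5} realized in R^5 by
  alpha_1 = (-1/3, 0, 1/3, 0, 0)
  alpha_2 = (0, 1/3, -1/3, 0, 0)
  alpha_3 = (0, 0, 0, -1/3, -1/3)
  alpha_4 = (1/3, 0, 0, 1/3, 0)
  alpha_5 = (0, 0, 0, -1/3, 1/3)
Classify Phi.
D_5

Compute the Cartan integers a_ij = 2(alpha_i, alpha_j)/(alpha_j, alpha_j); the resulting 5x5 Cartan matrix is
[[2, -1, 0, -1, 0], [-1, 2, 0, 0, 0], [0, 0, 2, -1, 0], [-1, 0, -1, 2, -1], [0, 0, 0, -1, 2]].
All simple roots have the same length, so the diagram is simply laced. The associated Dynkin diagram is a chain of 3 nodes with a fork of two nodes at one end (D_5), so the type is D_5 (the algebra so(10)).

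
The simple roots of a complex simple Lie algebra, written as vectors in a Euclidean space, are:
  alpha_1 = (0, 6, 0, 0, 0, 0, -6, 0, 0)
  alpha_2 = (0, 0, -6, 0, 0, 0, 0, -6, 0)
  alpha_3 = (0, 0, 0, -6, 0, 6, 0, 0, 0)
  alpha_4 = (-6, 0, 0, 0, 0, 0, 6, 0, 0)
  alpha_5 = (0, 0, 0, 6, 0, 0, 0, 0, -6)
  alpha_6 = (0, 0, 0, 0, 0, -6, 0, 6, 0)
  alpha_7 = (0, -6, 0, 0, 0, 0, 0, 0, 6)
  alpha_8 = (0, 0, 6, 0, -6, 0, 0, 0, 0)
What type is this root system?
A_8

Compute the Cartan integers a_ij = 2(alpha_i, alpha_j)/(alpha_j, alpha_j); the resulting 8x8 Cartan matrix is
[[2, 0, 0, -1, 0, 0, -1, 0], [0, 2, 0, 0, 0, -1, 0, -1], [0, 0, 2, 0, -1, -1, 0, 0], [-1, 0, 0, 2, 0, 0, 0, 0], [0, 0, -1, 0, 2, 0, -1, 0], [0, -1, -1, 0, 0, 2, 0, 0], [-1, 0, 0, 0, -1, 0, 2, 0], [0, -1, 0, 0, 0, 0, 0, 2]].
All simple roots have the same length, so the diagram is simply laced. The associated Dynkin diagram is a chain of 8 nodes with single edges (A_8), so the type is A_8 (the algebra sl(9)).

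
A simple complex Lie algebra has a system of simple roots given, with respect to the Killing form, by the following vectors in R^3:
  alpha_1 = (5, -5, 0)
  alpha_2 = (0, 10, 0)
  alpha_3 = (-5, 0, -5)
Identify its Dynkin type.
Compute the Cartan integers a_ij = 2(alpha_i, alpha_j)/(alpha_j, alpha_j); the resulting 3x3 Cartan matrix is
[[2, -1, -1], [-2, 2, 0], [-1, 0, 2]].
The roots have two lengths (squared-length ratio 2:1); the short ones are alpha_{1,3}. The associated Dynkin diagram is a chain of 3 nodes with a double edge at one end; the terminal node there is the unique long simple root (C_3), so the type is C_3 (the algebra sp(6)).

C_3 (sp(6))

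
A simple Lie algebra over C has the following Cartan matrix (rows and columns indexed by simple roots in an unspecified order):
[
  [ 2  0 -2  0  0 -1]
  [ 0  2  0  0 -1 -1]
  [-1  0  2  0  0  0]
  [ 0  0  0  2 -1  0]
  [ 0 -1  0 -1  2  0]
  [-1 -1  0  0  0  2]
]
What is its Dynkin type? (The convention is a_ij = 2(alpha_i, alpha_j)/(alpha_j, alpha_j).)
B6

The matrix has rank 6 with 2's on the diagonal. Reading the off-diagonal entries as Dynkin edges (a single edge where a_ij = a_ji = -1; a double or triple edge where a_ij * a_ji = 2 or 3), the diagram is a chain of 6 nodes with a double edge at one end; the terminal node there is the unique short simple root (B_6). One simple-root ordering that puts it in standard form is (alpha_4, alpha_5, alpha_2, alpha_6, alpha_1, alpha_3). So the algebra is type B_6, i.e. so(13).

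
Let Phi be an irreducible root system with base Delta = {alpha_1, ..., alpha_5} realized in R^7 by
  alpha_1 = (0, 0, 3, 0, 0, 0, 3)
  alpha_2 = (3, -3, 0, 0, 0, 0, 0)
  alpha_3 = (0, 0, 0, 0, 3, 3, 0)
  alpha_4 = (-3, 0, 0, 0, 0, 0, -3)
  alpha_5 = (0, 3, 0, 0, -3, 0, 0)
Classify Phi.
Compute the Cartan integers a_ij = 2(alpha_i, alpha_j)/(alpha_j, alpha_j); the resulting 5x5 Cartan matrix is
[[2, 0, 0, -1, 0], [0, 2, 0, -1, -1], [0, 0, 2, 0, -1], [-1, -1, 0, 2, 0], [0, -1, -1, 0, 2]].
All simple roots have the same length, so the diagram is simply laced. The associated Dynkin diagram is a chain of 5 nodes with single edges (A_5), so the type is A_5 (the algebra sl(6)).

A_5 (sl(6))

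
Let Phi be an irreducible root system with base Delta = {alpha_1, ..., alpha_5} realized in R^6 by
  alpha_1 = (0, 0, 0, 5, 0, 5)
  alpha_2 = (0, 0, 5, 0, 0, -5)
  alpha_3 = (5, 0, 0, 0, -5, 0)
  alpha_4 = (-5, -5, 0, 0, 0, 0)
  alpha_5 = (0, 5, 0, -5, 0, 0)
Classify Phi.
A5

Compute the Cartan integers a_ij = 2(alpha_i, alpha_j)/(alpha_j, alpha_j); the resulting 5x5 Cartan matrix is
[[2, -1, 0, 0, -1], [-1, 2, 0, 0, 0], [0, 0, 2, -1, 0], [0, 0, -1, 2, -1], [-1, 0, 0, -1, 2]].
All simple roots have the same length, so the diagram is simply laced. The associated Dynkin diagram is a chain of 5 nodes with single edges (A_5), so the type is A_5 (the algebra sl(6)).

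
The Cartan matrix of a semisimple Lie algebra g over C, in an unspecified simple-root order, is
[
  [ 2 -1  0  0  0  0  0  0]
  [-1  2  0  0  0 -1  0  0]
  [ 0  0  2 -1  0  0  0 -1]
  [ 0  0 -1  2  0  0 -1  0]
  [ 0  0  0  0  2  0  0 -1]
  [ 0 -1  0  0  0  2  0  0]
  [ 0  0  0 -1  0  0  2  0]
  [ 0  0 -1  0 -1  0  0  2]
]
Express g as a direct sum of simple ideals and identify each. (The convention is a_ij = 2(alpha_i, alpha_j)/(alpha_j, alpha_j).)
A_3 ⊕ A_5

The diagram associated to this matrix has two connected components: the simple roots {alpha_1, alpha_2, alpha_6} form a chain of 3 nodes with single edges (A_3), and {alpha_3, alpha_4, alpha_5, alpha_7, alpha_8} form a chain of 5 nodes with single edges (A_5). A semisimple Lie algebra decomposes uniquely as the direct sum of simple ideals, one per connected component of its Dynkin diagram, so g ≅ A_3 ⊕ A_5 (dimension 15 + 35 = 50).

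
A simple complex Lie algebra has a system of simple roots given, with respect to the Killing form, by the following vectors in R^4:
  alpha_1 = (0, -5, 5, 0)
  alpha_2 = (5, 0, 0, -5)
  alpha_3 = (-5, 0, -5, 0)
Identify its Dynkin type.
A_3

Compute the Cartan integers a_ij = 2(alpha_i, alpha_j)/(alpha_j, alpha_j); the resulting 3x3 Cartan matrix is
[[2, 0, -1], [0, 2, -1], [-1, -1, 2]].
All simple roots have the same length, so the diagram is simply laced. The associated Dynkin diagram is a chain of 3 nodes with single edges (A_3), so the type is A_3 (the algebra sl(4)).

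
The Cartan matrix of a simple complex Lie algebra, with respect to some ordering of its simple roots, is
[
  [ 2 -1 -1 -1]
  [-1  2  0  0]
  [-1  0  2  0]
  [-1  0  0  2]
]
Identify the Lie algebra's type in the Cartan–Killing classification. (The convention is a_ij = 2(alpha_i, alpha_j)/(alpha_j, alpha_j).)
D_4

The matrix has rank 4 with 2's on the diagonal. Reading the off-diagonal entries as Dynkin edges (a single edge where a_ij = a_ji = -1; a double or triple edge where a_ij * a_ji = 2 or 3), the diagram is a chain of 2 nodes with a fork of two nodes at one end (D_4). One simple-root ordering that puts it in standard form is (alpha_3, alpha_1, alpha_4, alpha_2). So the algebra is type D_4, i.e. so(8).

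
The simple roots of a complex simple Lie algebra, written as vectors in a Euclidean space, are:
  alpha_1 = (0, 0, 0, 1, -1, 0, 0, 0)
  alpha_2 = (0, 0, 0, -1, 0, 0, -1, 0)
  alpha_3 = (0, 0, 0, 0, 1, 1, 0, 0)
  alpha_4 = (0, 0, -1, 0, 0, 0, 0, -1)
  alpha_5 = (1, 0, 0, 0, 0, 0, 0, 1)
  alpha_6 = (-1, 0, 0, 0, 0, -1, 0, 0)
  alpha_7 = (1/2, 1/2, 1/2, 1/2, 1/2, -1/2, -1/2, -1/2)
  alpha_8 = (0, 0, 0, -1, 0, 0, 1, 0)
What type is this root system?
Compute the Cartan integers a_ij = 2(alpha_i, alpha_j)/(alpha_j, alpha_j); the resulting 8x8 Cartan matrix is
[[2, -1, -1, 0, 0, 0, 0, -1], [-1, 2, 0, 0, 0, 0, 0, 0], [-1, 0, 2, 0, 0, -1, 0, 0], [0, 0, 0, 2, -1, 0, 0, 0], [0, 0, 0, -1, 2, -1, 0, 0], [0, 0, -1, 0, -1, 2, 0, 0], [0, 0, 0, 0, 0, 0, 2, -1], [-1, 0, 0, 0, 0, 0, -1, 2]].
All simple roots have the same length, so the diagram is simply laced. The associated Dynkin diagram is a chain of 7 nodes with one extra node attached to the third node from one end (E_8), so the type is E_8.

E8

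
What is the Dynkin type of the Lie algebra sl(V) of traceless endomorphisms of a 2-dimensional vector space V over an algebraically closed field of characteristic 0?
This is sl(2), which has dimension 2^2 - 1 = 3 and rank 2 - 1 = 1 (a Cartan subalgebra is the diagonal traceless matrices). In the classification of classical Lie algebras, the special linear algebra sl(n+1) has type A_n; here n = 1, so the Dynkin diagram is a chain of 1 nodes with single edges (A_1). Hence the type is A_1.

A_1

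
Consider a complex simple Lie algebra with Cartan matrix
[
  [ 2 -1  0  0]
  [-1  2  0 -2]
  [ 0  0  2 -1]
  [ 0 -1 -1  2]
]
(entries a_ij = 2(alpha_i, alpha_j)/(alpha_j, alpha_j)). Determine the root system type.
The matrix has rank 4 with 2's on the diagonal. Reading the off-diagonal entries as Dynkin edges (a single edge where a_ij = a_ji = -1; a double or triple edge where a_ij * a_ji = 2 or 3), the diagram is a chain of 4 nodes with a double edge between the middle two (F_4). One simple-root ordering that puts it in standard form is (alpha_1, alpha_2, alpha_4, alpha_3). So the algebra is type F_4.

type F_4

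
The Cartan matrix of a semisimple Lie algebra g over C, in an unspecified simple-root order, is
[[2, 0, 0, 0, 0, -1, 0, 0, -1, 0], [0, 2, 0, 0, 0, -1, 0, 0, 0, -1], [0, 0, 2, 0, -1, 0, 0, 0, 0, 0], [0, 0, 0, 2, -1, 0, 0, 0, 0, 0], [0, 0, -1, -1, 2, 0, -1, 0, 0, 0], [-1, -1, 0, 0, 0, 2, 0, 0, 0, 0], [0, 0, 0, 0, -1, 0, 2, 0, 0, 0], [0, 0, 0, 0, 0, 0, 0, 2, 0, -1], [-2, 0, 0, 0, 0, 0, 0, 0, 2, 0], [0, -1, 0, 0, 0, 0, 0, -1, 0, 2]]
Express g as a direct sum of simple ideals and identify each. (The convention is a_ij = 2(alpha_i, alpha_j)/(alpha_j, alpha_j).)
C_6 (sp(12)) ⊕ D_4 (so(8))

The diagram associated to this matrix has two connected components: the simple roots {alpha_1, alpha_2, alpha_6, alpha_8, alpha_9, alpha_10} form a chain of 6 nodes with a double edge at one end; the terminal node there is the unique long simple root (C_6), and {alpha_3, alpha_4, alpha_5, alpha_7} form a chain of 2 nodes with a fork of two nodes at one end (D_4). A semisimple Lie algebra decomposes uniquely as the direct sum of simple ideals, one per connected component of its Dynkin diagram, so g ≅ C_6 ⊕ D_4 (dimension 78 + 28 = 106).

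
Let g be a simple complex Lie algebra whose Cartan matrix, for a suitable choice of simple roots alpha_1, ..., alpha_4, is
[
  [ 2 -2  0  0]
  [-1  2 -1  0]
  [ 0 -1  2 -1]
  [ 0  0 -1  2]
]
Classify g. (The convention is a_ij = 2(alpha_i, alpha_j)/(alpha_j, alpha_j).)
C_4

The matrix has rank 4 with 2's on the diagonal. Reading the off-diagonal entries as Dynkin edges (a single edge where a_ij = a_ji = -1; a double or triple edge where a_ij * a_ji = 2 or 3), the diagram is a chain of 4 nodes with a double edge at one end; the terminal node there is the unique long simple root (C_4). One simple-root ordering that puts it in standard form is (alpha_4, alpha_3, alpha_2, alpha_1). So the algebra is type C_4, i.e. sp(8).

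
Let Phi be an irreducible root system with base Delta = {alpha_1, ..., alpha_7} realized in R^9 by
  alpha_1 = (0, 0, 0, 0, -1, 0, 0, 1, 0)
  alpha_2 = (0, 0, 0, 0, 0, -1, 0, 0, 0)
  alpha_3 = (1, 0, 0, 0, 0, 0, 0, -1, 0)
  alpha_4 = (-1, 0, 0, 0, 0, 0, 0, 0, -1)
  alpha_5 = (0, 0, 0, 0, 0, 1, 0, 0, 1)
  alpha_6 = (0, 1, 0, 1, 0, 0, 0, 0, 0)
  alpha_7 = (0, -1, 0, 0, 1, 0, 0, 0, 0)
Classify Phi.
B_7

Compute the Cartan integers a_ij = 2(alpha_i, alpha_j)/(alpha_j, alpha_j); the resulting 7x7 Cartan matrix is
[[2, 0, -1, 0, 0, 0, -1], [0, 2, 0, 0, -1, 0, 0], [-1, 0, 2, -1, 0, 0, 0], [0, 0, -1, 2, -1, 0, 0], [0, -2, 0, -1, 2, 0, 0], [0, 0, 0, 0, 0, 2, -1], [-1, 0, 0, 0, 0, -1, 2]].
The roots have two lengths (squared-length ratio 2:1); the short ones are alpha_{2}. The associated Dynkin diagram is a chain of 7 nodes with a double edge at one end; the terminal node there is the unique short simple root (B_7), so the type is B_7 (the algebra so(15)).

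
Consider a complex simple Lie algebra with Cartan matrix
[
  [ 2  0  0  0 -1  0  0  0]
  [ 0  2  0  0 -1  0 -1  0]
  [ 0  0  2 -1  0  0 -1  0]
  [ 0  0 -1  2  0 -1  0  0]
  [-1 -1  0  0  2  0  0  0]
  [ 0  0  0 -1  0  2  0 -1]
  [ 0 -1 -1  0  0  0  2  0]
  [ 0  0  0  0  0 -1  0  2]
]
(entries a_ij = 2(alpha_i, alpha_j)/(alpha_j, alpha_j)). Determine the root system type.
The matrix has rank 8 with 2's on the diagonal. Reading the off-diagonal entries as Dynkin edges (a single edge where a_ij = a_ji = -1; a double or triple edge where a_ij * a_ji = 2 or 3), the diagram is a chain of 8 nodes with single edges (A_8). One simple-root ordering that puts it in standard form is (alpha_8, alpha_6, alpha_4, alpha_3, alpha_7, alpha_2, alpha_5, alpha_1). So the algebra is type A_8, i.e. sl(9).

A_8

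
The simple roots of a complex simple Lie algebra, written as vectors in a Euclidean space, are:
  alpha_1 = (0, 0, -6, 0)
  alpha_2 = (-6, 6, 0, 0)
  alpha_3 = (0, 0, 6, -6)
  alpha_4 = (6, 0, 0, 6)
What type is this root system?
B4

Compute the Cartan integers a_ij = 2(alpha_i, alpha_j)/(alpha_j, alpha_j); the resulting 4x4 Cartan matrix is
[[2, 0, -1, 0], [0, 2, 0, -1], [-2, 0, 2, -1], [0, -1, -1, 2]].
The roots have two lengths (squared-length ratio 2:1); the short ones are alpha_{1}. The associated Dynkin diagram is a chain of 4 nodes with a double edge at one end; the terminal node there is the unique short simple root (B_4), so the type is B_4 (the algebra so(9)).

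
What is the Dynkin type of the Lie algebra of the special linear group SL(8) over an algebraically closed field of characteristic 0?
This is sl(8), which has dimension 8^2 - 1 = 63 and rank 8 - 1 = 7 (a Cartan subalgebra is the diagonal traceless matrices). In the classification of classical Lie algebras, the special linear algebra sl(n+1) has type A_n; here n = 7, so the Dynkin diagram is a chain of 7 nodes with single edges (A_7). Hence the type is A_7.

type A_7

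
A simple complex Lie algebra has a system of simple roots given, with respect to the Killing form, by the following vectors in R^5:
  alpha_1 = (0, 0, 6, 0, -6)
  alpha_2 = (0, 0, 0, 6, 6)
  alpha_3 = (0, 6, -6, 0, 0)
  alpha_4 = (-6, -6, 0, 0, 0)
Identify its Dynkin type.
Compute the Cartan integers a_ij = 2(alpha_i, alpha_j)/(alpha_j, alpha_j); the resulting 4x4 Cartan matrix is
[[2, -1, -1, 0], [-1, 2, 0, 0], [-1, 0, 2, -1], [0, 0, -1, 2]].
All simple roots have the same length, so the diagram is simply laced. The associated Dynkin diagram is a chain of 4 nodes with single edges (A_4), so the type is A_4 (the algebra sl(5)).

A_4 (sl(5))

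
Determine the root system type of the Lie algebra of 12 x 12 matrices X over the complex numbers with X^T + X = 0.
D6

This is so(12) with 12 even, which has dimension 12(12-1)/2 = 66 and rank 12/2 = 6. In the classification of classical Lie algebras, the orthogonal algebra so(2n) in an even number of variables has type D_n; here n = 6, so the Dynkin diagram is a chain of 4 nodes with a fork of two nodes at one end (D_6). Hence the type is D_6.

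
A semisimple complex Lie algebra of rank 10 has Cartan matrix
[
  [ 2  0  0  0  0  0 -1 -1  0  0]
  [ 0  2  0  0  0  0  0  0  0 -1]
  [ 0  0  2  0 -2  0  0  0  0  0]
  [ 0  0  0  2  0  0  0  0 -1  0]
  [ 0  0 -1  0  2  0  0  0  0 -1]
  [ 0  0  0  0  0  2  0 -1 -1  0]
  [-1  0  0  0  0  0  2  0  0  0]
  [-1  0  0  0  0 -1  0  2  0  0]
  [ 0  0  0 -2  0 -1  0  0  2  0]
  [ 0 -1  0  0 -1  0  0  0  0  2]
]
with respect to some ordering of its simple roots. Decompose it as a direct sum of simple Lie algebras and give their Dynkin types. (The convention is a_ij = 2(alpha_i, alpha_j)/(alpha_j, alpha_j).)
type B_6 + type C_4

The diagram associated to this matrix has two connected components: the simple roots {alpha_1, alpha_4, alpha_6, alpha_7, alpha_8, alpha_9} form a chain of 6 nodes with a double edge at one end; the terminal node there is the unique short simple root (B_6), and {alpha_2, alpha_3, alpha_5, alpha_10} form a chain of 4 nodes with a double edge at one end; the terminal node there is the unique long simple root (C_4). A semisimple Lie algebra decomposes uniquely as the direct sum of simple ideals, one per connected component of its Dynkin diagram, so g ≅ B_6 ⊕ C_4 (dimension 78 + 36 = 114).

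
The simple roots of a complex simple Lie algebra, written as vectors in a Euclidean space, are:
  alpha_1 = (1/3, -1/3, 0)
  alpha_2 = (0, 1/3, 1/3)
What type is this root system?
Compute the Cartan integers a_ij = 2(alpha_i, alpha_j)/(alpha_j, alpha_j); the resulting 2x2 Cartan matrix is
[[2, -1], [-1, 2]].
All simple roots have the same length, so the diagram is simply laced. The associated Dynkin diagram is a chain of 2 nodes with single edges (A_2), so the type is A_2 (the algebra sl(3)).

A2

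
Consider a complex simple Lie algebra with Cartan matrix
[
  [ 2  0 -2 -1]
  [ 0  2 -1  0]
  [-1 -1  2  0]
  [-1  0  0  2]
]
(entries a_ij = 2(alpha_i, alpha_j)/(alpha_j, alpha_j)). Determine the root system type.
F4

The matrix has rank 4 with 2's on the diagonal. Reading the off-diagonal entries as Dynkin edges (a single edge where a_ij = a_ji = -1; a double or triple edge where a_ij * a_ji = 2 or 3), the diagram is a chain of 4 nodes with a double edge between the middle two (F_4). One simple-root ordering that puts it in standard form is (alpha_4, alpha_1, alpha_3, alpha_2). So the algebra is type F_4.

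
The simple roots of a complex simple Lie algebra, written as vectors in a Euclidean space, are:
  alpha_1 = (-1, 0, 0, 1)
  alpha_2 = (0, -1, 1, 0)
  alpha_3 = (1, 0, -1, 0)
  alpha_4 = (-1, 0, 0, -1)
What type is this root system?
type D_4

Compute the Cartan integers a_ij = 2(alpha_i, alpha_j)/(alpha_j, alpha_j); the resulting 4x4 Cartan matrix is
[[2, 0, -1, 0], [0, 2, -1, 0], [-1, -1, 2, -1], [0, 0, -1, 2]].
All simple roots have the same length, so the diagram is simply laced. The associated Dynkin diagram is a chain of 2 nodes with a fork of two nodes at one end (D_4), so the type is D_4 (the algebra so(8)).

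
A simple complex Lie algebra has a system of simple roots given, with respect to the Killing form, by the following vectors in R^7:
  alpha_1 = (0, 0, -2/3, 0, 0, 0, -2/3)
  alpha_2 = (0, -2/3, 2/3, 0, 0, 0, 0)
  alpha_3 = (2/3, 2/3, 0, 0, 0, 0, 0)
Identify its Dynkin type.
type A_3

Compute the Cartan integers a_ij = 2(alpha_i, alpha_j)/(alpha_j, alpha_j); the resulting 3x3 Cartan matrix is
[[2, -1, 0], [-1, 2, -1], [0, -1, 2]].
All simple roots have the same length, so the diagram is simply laced. The associated Dynkin diagram is a chain of 3 nodes with single edges (A_3), so the type is A_3 (the algebra sl(4)).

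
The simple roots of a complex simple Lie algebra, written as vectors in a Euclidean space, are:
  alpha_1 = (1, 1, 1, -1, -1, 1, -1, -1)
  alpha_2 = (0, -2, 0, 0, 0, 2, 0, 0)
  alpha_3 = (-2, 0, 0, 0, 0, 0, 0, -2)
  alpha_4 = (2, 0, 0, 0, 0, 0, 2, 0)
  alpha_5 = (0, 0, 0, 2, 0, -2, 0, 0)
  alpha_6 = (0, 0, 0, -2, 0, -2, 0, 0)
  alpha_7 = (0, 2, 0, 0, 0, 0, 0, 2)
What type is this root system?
E_7

Compute the Cartan integers a_ij = 2(alpha_i, alpha_j)/(alpha_j, alpha_j); the resulting 7x7 Cartan matrix is
[[2, 0, 0, 0, -1, 0, 0], [0, 2, 0, 0, -1, -1, -1], [0, 0, 2, -1, 0, 0, -1], [0, 0, -1, 2, 0, 0, 0], [-1, -1, 0, 0, 2, 0, 0], [0, -1, 0, 0, 0, 2, 0], [0, -1, -1, 0, 0, 0, 2]].
All simple roots have the same length, so the diagram is simply laced. The associated Dynkin diagram is a chain of 6 nodes with one extra node attached to the third node from one end (E_7), so the type is E_7.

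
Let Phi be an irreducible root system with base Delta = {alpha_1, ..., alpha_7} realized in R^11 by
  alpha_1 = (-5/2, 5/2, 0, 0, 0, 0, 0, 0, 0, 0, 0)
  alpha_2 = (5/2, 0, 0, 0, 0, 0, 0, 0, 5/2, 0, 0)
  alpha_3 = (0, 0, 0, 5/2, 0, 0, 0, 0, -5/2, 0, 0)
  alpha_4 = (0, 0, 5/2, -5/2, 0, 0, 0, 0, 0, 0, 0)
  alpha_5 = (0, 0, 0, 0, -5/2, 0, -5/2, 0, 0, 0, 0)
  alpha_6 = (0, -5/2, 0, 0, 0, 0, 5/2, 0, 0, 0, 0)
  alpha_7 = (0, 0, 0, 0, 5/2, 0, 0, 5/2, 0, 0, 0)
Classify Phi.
Compute the Cartan integers a_ij = 2(alpha_i, alpha_j)/(alpha_j, alpha_j); the resulting 7x7 Cartan matrix is
[[2, -1, 0, 0, 0, -1, 0], [-1, 2, -1, 0, 0, 0, 0], [0, -1, 2, -1, 0, 0, 0], [0, 0, -1, 2, 0, 0, 0], [0, 0, 0, 0, 2, -1, -1], [-1, 0, 0, 0, -1, 2, 0], [0, 0, 0, 0, -1, 0, 2]].
All simple roots have the same length, so the diagram is simply laced. The associated Dynkin diagram is a chain of 7 nodes with single edges (A_7), so the type is A_7 (the algebra sl(8)).

A7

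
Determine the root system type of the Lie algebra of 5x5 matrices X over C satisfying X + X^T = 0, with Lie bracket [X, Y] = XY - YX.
B2

This is so(5) with 5 odd, which has dimension 5(5-1)/2 = 10 and rank (5-1)/2 = 2. In the classification of classical Lie algebras, the orthogonal algebra so(2n+1) in an odd number of variables has type B_n; here n = 2, so the Dynkin diagram is a chain of 2 nodes with a double edge at one end; the terminal node there is the unique short simple root (B_2). Hence the type is B_2.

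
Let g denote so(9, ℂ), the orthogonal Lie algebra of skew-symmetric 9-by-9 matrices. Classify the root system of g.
type B_4

This is so(9) with 9 odd, which has dimension 9(9-1)/2 = 36 and rank (9-1)/2 = 4. In the classification of classical Lie algebras, the orthogonal algebra so(2n+1) in an odd number of variables has type B_n; here n = 4, so the Dynkin diagram is a chain of 4 nodes with a double edge at one end; the terminal node there is the unique short simple root (B_4). Hence the type is B_4.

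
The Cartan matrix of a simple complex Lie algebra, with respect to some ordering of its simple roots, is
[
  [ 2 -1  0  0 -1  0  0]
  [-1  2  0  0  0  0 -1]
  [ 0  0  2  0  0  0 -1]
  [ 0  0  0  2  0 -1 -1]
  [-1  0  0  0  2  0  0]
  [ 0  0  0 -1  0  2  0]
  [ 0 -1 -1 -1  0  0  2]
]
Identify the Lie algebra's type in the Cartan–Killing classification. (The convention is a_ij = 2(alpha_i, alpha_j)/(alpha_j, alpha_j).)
E_7

The matrix has rank 7 with 2's on the diagonal. Reading the off-diagonal entries as Dynkin edges (a single edge where a_ij = a_ji = -1; a double or triple edge where a_ij * a_ji = 2 or 3), the diagram is a chain of 6 nodes with one extra node attached to the third node from one end (E_7). One simple-root ordering that puts it in standard form is (alpha_6, alpha_3, alpha_4, alpha_7, alpha_2, alpha_1, alpha_5). So the algebra is type E_7.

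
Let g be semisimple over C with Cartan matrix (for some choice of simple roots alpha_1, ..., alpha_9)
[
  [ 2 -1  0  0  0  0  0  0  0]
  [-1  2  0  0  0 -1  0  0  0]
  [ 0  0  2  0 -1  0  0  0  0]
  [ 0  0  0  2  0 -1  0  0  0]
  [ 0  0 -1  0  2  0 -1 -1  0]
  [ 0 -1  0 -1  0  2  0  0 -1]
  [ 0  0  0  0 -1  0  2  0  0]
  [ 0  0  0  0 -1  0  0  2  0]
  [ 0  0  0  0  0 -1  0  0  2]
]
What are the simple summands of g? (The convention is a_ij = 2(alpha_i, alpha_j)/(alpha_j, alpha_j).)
The diagram associated to this matrix has two connected components: the simple roots {alpha_3, alpha_5, alpha_7, alpha_8} form a chain of 2 nodes with a fork of two nodes at one end (D_4), and {alpha_1, alpha_2, alpha_4, alpha_6, alpha_9} form a chain of 3 nodes with a fork of two nodes at one end (D_5). A semisimple Lie algebra decomposes uniquely as the direct sum of simple ideals, one per connected component of its Dynkin diagram, so g ≅ D_4 ⊕ D_5 (dimension 28 + 45 = 73).

D_4 ⊕ D_5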